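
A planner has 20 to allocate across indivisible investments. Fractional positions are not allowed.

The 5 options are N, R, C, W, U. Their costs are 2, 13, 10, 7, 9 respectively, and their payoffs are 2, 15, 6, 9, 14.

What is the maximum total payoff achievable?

W + U: cost 7 + 9 = 16 ≤ 20, payoff 9 + 14 = 23.
N + W + U: cost 2 + 7 + 9 = 18 ≤ 20, payoff 2 + 9 + 14 = 25.
R + W: cost 13 + 7 = 20 ≤ 20, payoff 15 + 9 = 24.
Best is N, W, and U with total payoff 25.

25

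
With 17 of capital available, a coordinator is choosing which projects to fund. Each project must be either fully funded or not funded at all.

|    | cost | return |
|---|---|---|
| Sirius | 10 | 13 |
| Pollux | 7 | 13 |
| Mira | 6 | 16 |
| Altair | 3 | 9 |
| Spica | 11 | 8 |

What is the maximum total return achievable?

38

Allowing fractional choices, the relaxed optimum would be about 39.3, but projects are indivisible.
Sirius + Mira: cost 10 + 6 = 16 ≤ 17, return 13 + 16 = 29.
Pollux + Mira + Altair: cost 7 + 6 + 3 = 16 ≤ 17, return 13 + 16 + 9 = 38.
Pollux + Mira: cost 7 + 6 = 13 ≤ 17, return 13 + 16 = 29.
Best is Pollux, Mira, and Altair with total return 38.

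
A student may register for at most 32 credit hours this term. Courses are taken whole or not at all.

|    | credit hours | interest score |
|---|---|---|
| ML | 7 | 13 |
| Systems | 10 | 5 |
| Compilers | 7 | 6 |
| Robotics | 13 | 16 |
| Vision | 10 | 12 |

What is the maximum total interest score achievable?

41

Allowing fractional choices, the relaxed optimum would be about 42.7, but courses are indivisible.
ML + Systems + Robotics: credit hours 7 + 10 + 13 = 30 ≤ 32, interest score 13 + 5 + 16 = 34.
ML + Robotics + Vision: credit hours 7 + 13 + 10 = 30 ≤ 32, interest score 13 + 16 + 12 = 41.
ML + Compilers + Robotics: credit hours 7 + 7 + 13 = 27 ≤ 32, interest score 13 + 6 + 16 = 35.
Best is ML, Robotics, and Vision with total interest score 41.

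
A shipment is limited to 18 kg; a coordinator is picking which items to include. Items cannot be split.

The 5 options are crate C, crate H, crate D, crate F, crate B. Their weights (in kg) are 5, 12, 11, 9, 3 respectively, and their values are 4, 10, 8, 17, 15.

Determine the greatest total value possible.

36

crate H + crate B: weight 12 + 3 = 15 ≤ 18, value 10 + 15 = 25.
crate C + crate F + crate B: weight 5 + 9 + 3 = 17 ≤ 18, value 4 + 17 + 15 = 36.
crate F + crate B: weight 9 + 3 = 12 ≤ 18, value 17 + 15 = 32.
Best is crate C, crate F, and crate B with total value 36.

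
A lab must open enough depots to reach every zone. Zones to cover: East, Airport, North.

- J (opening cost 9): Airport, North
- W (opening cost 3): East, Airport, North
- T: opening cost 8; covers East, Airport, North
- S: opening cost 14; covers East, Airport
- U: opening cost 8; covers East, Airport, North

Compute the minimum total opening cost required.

3

W alone covers East, Airport, North — every zone.
Total opening cost: 3.
No cover costs less than 3.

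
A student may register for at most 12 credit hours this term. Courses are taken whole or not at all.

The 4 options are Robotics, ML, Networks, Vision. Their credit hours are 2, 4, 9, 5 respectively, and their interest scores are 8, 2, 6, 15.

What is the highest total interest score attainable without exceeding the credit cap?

Allowing fractional choices, the relaxed optimum would be about 26.3, but courses are indivisible.
Robotics + Vision: credit hours 2 + 5 = 7 ≤ 12, interest score 8 + 15 = 23.
ML + Vision: credit hours 4 + 5 = 9 ≤ 12, interest score 2 + 15 = 17.
Robotics + ML + Vision: credit hours 2 + 4 + 5 = 11 ≤ 12, interest score 8 + 2 + 15 = 25.
Best is Robotics, ML, and Vision with total interest score 25.

25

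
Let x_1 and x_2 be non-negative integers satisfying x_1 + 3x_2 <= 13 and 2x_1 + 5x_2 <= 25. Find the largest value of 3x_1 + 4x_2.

(x_1,x_2)=(12,0): 1·12+3·0=12≤13, 2·12+5·0=24≤25, objective 36.
(x_1,x_2)=(11,0): 1·11+3·0=11≤13, 2·11+5·0=22≤25, objective 33.
The best lattice point is (12,0), giving 36.

36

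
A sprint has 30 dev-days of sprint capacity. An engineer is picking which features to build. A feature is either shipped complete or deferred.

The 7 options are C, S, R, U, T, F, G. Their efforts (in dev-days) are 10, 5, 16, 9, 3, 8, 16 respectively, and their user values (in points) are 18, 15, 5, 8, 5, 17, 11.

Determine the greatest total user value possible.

C + S + F: effort 10 + 5 + 8 = 23 ≤ 30, user value 18 + 15 + 17 = 50.
C + S + T + F: effort 10 + 5 + 3 + 8 = 26 ≤ 30, user value 18 + 15 + 5 + 17 = 55.
C + U + T + F: effort 10 + 9 + 3 + 8 = 30 ≤ 30, user value 18 + 8 + 5 + 17 = 48.
Best is C, S, T, and F with total user value 55.

55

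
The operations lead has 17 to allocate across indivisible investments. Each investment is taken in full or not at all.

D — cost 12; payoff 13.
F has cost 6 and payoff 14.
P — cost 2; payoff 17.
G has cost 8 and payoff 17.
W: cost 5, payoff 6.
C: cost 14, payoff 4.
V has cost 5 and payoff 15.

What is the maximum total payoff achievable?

This is a 0-1 knapsack instance.
Take P, G, and V: cost 2 + 8 + 5 = 15 ≤ 17, payoff 17 + 17 + 15 = 49.
No other feasible combination does better.

49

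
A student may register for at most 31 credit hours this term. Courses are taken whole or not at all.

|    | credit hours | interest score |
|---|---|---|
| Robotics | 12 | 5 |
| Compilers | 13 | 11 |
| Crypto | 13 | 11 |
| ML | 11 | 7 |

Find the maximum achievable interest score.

This is a 0-1 knapsack instance.
Allowing fractional choices, the relaxed optimum would be about 25.2, but courses are indivisible.
Compilers + Crypto: credit hours 13 + 13 = 26 ≤ 31, interest score 11 + 11 = 22.
Crypto + ML: credit hours 13 + 11 = 24 ≤ 31, interest score 11 + 7 = 18.
Compilers + ML: credit hours 13 + 11 = 24 ≤ 31, interest score 11 + 7 = 18.
Best is Compilers and Crypto with total interest score 22.

22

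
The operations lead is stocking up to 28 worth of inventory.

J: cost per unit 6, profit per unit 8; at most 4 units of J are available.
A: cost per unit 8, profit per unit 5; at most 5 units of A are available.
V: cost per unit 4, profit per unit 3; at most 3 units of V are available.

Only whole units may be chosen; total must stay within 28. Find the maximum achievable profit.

4×J: cost 24 ≤ 28, profit 4·8 = 32.
4×J and 1×V: cost 28 ≤ 28, profit 4·8 + 1·3 = 35.
Best is 35.

35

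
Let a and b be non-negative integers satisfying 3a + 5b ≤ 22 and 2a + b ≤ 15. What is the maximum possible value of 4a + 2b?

28

(a,b)=(7,0) is feasible, giving 28.
(a,b)=(6,0) is feasible, giving 24.
No feasible integer point exceeds 28.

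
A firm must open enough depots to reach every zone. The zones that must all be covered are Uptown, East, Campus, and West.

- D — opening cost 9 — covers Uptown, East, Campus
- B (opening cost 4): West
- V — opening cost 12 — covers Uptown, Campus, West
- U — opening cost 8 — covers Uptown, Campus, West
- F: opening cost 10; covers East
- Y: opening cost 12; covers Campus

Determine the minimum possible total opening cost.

13

This is a weighted set-cover instance.
The greedy cost-per-new-zone heuristic would pick U and D for 17, but a cheaper cover exists.
Choose D and B: together they cover Uptown, East, Campus, West — every zone.
Total opening cost: 9 + 4 = 13.
No cover costs less than 13.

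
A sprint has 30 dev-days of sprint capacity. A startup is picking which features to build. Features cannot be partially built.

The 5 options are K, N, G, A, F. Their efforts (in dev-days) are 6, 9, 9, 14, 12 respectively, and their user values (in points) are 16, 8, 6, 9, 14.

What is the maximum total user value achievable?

38

K + N + F: effort 6 + 9 + 12 = 27 ≤ 30, user value 16 + 8 + 14 = 38.
K + G + F: effort 6 + 9 + 12 = 27 ≤ 30, user value 16 + 6 + 14 = 36.
Best is K, N, and F with total user value 38.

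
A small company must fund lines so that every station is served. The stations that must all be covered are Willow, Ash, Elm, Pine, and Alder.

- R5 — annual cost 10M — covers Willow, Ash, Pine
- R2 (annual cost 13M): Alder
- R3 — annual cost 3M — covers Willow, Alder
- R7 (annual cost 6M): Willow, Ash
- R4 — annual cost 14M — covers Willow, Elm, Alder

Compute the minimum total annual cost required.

24

The greedy cost-per-new-station heuristic would pick R3, R5, and R4 for 27, but a cheaper cover exists.
Choose R5 and R4: together they cover Willow, Ash, Elm, Pine, Alder — every station.
Total annual cost: 10 + 14 = 24.
No cover costs less than 24.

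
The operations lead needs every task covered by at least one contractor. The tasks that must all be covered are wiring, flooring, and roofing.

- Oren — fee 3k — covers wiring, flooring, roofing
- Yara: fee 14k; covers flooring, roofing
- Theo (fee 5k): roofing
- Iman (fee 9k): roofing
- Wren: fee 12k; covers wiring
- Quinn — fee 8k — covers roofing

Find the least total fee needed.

Oren alone covers wiring, flooring, roofing — every task.
Total fee: 3.
No cover costs less than 3.

3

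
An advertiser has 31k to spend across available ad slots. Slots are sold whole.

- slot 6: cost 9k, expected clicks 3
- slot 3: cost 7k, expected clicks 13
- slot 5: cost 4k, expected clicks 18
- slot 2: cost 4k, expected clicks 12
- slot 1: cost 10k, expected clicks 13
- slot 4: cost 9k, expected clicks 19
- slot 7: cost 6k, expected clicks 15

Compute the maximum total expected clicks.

77

Take slot 3, slot 5, slot 2, slot 4, and slot 7: cost 7 + 4 + 4 + 9 + 6 = 30 ≤ 31, expected clicks 13 + 18 + 12 + 19 + 15 = 77.
No other feasible combination does better.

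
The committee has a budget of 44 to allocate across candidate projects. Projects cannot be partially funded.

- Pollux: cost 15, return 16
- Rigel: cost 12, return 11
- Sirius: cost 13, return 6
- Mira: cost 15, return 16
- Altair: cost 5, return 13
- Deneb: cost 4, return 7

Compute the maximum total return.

52

Treat it as a binary knapsack problem.
Allowing fractional choices, the relaxed optimum would be about 56.6, but projects are indivisible.
Rigel + Mira + Altair + Deneb: cost 12 + 15 + 5 + 4 = 36 ≤ 44, return 11 + 16 + 13 + 7 = 47.
Pollux + Rigel + Altair + Deneb: cost 15 + 12 + 5 + 4 = 36 ≤ 44, return 16 + 11 + 13 + 7 = 47.
Pollux + Mira + Altair + Deneb: cost 15 + 15 + 5 + 4 = 39 ≤ 44, return 16 + 16 + 13 + 7 = 52.
Best is Pollux, Mira, Altair, and Deneb with total return 52.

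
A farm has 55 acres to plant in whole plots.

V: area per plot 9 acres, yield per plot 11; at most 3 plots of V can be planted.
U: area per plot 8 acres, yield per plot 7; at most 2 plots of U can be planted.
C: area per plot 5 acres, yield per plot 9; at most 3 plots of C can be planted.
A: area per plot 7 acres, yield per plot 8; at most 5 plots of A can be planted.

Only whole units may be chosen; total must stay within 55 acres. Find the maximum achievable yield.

C has the best ratio (9/5); taking only C gives at most 3×9 = 27 (stopped by the supply cap of 3).
Mixing does better — 2×V, 3×C, and 3×A: area 54 ≤ 55, yield 2·11 + 3·9 + 3·8 = 73.

73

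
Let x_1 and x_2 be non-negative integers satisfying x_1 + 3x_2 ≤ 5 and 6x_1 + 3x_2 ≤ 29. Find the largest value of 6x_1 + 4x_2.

24

(x_1,x_2)=(4,0): 1·4+3·0=4≤5, 6·4+3·0=24≤29, objective 24.
(x_1,x_2)=(3,0): 1·3+3·0=3≤5, 6·3+3·0=18≤29, objective 18.
The best lattice point is (4,0), giving 24.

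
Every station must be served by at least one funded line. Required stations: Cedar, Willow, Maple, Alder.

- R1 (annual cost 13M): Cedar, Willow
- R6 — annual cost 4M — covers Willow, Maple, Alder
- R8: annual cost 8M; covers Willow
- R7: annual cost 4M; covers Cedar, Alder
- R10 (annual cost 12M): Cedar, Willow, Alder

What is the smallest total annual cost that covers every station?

8

Choose R6 and R7: together they cover Cedar, Willow, Maple, Alder — every station.
Total annual cost: 4 + 4 = 8.
No cover costs less than 8.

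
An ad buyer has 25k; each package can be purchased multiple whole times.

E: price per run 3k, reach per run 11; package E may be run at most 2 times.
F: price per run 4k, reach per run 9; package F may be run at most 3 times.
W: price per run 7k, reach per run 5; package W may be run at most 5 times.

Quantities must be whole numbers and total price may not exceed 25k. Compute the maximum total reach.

Take 2×E, 3×F, and 1×W: price 25 ≤ 25, reach 2·11 + 3·9 + 1·5 = 54.
E has the best ratio (11/3) and is taken to its limit of 2; remaining capacity is filled optimally with the others.

54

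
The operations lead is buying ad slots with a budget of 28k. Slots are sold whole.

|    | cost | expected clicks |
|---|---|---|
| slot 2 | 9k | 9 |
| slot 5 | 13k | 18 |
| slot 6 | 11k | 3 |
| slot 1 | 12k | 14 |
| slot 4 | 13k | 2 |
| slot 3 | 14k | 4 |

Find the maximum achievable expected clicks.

Allowing fractional choices, the relaxed optimum would be about 35.0, but ad slots are indivisible.
slot 2 + slot 1: cost 9 + 12 = 21 ≤ 28, expected clicks 9 + 14 = 23.
slot 5 + slot 1: cost 13 + 12 = 25 ≤ 28, expected clicks 18 + 14 = 32.
slot 2 + slot 5: cost 9 + 13 = 22 ≤ 28, expected clicks 9 + 18 = 27.
Best is slot 5 and slot 1 with total expected clicks 32.

32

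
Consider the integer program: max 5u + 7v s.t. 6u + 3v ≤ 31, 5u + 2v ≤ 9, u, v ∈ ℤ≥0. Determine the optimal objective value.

(u,v)=(0,4): 6·0+3·4=12≤31, 5·0+2·4=8≤9, objective 28.
(u,v)=(0,3): 6·0+3·3=9≤31, 5·0+2·3=6≤9, objective 21.
The best lattice point is (0,4), giving 28.

28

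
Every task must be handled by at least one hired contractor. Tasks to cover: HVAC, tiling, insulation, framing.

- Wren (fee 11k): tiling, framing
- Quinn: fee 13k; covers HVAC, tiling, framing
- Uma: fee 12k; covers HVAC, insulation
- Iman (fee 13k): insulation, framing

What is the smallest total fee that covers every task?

Choose Wren and Uma: together they cover HVAC, tiling, insulation, framing — every task.
Total fee: 11 + 12 = 23.

23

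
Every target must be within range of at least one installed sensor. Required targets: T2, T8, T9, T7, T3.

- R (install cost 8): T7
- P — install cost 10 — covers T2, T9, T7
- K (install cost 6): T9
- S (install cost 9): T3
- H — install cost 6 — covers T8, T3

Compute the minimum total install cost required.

16

Choose P and H: together they cover T2, T8, T9, T7, T3 — every target.
Total install cost: 10 + 6 = 16.
No cover costs less than 16.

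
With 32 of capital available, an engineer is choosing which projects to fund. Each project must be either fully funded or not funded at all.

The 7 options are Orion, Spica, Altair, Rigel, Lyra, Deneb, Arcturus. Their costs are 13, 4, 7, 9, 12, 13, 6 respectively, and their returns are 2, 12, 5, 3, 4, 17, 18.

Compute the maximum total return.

52

Spica + Deneb + Arcturus: cost 4 + 13 + 6 = 23 ≤ 32, return 12 + 17 + 18 = 47.
Spica + Altair + Deneb + Arcturus: cost 4 + 7 + 13 + 6 = 30 ≤ 32, return 12 + 5 + 17 + 18 = 52.
Spica + Rigel + Deneb + Arcturus: cost 4 + 9 + 13 + 6 = 32 ≤ 32, return 12 + 3 + 17 + 18 = 50.
Best is Spica, Altair, Deneb, and Arcturus with total return 52.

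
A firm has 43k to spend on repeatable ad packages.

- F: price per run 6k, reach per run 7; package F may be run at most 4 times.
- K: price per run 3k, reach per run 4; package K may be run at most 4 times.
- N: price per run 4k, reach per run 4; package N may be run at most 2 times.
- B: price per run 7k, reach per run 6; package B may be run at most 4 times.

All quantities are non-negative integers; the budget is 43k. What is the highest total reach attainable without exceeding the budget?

50

Take 4×F, 4×K, and 1×B: price 43 ≤ 43, reach 4·7 + 4·4 + 1·6 = 50.
K has the best ratio (4/3) and is taken to its limit of 4; remaining capacity is filled optimally with the others.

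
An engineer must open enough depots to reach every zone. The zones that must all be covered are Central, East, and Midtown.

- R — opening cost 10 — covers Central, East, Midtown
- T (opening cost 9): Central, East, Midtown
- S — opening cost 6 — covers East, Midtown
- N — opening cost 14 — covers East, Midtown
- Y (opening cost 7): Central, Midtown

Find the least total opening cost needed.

9

T alone covers Central, East, Midtown — every zone.
Total opening cost: 9.
No cover costs less than 9.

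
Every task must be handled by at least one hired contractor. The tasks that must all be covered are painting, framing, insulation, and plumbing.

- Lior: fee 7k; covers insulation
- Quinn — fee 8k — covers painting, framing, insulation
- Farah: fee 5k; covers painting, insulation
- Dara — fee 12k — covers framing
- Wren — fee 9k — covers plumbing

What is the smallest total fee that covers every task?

The greedy cost-per-new-task heuristic would pick Farah, Quinn, and Wren for 22, but a cheaper cover exists.
Choose Quinn and Wren: together they cover painting, framing, insulation, plumbing — every task.
Total fee: 8 + 9 = 17.
No cover costs less than 17.

17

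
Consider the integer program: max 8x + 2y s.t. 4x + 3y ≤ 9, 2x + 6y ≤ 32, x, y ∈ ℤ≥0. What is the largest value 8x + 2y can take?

16

The continuous relaxation peaks at (2.25, 0) with value 18.00; rounding to a feasible lattice point costs some objective.
(x,y)=(2,0): 4·2+3·0=8≤9, 2·2+6·0=4≤32, objective 16.
(x,y)=(1,1): 4·1+3·1=7≤9, 2·1+6·1=8≤32, objective 10.
(x,y)=(1,0): 4·1+3·0=4≤9, 2·1+6·0=2≤32, objective 8.
No feasible integer point exceeds 16.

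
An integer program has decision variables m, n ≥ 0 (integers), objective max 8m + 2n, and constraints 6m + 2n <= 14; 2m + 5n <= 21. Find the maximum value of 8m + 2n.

18

(m,n)=(2,1): 6·2+2·1=14≤14, 2·2+5·1=9≤21, objective 18.
(m,n)=(2,0): 6·2+2·0=12≤14, 2·2+5·0=4≤21, objective 16.
(m,n)=(1,2): 6·1+2·2=10≤14, 2·1+5·2=12≤21, objective 12.
(m,n)=(1,1): 6·1+2·1=8≤14, 2·1+5·1=7≤21, objective 10.
Maximum is 18 at (m,n)=(2,1).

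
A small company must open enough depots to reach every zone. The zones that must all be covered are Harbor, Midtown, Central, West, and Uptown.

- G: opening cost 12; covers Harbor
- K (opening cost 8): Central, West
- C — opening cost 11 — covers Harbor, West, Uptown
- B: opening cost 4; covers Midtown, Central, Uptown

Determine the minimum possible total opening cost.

Choose C and B: together they cover Harbor, Midtown, Central, West, Uptown — every zone.
Total opening cost: 11 + 4 = 15.
No cover costs less than 15.

15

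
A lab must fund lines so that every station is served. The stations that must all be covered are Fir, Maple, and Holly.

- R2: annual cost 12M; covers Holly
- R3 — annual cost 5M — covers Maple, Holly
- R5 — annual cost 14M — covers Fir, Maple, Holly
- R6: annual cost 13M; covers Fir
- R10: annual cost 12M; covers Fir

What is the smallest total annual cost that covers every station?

14

This is a weighted set-cover instance.
The greedy cost-per-new-station heuristic would pick R3 and R10 for 17, but a cheaper cover exists.
R5 alone covers Fir, Maple, Holly — every station.
Total annual cost: 14.
No cover costs less than 14.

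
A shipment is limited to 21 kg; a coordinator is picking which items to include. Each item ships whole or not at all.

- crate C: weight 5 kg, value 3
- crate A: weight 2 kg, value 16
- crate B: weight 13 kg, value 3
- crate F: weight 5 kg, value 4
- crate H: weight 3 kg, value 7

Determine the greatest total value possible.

crate C + crate A + crate H: weight 5 + 2 + 3 = 10 ≤ 21, value 3 + 16 + 7 = 26.
crate C + crate A + crate F + crate H: weight 5 + 2 + 5 + 3 = 15 ≤ 21, value 3 + 16 + 4 + 7 = 30.
crate A + crate F + crate H: weight 2 + 5 + 3 = 10 ≤ 21, value 16 + 4 + 7 = 27.
Best is crate C, crate A, crate F, and crate H with total value 30.

30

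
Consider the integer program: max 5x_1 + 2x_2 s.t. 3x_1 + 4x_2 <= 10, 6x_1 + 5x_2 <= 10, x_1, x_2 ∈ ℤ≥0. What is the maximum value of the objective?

(x_1,x_2)=(1,0) is feasible, giving 5.
(x_1,x_2)=(0,1) is feasible, giving 2.
(x_1,x_2)=(0,0) is feasible, giving 0.
The best lattice point is (1,0), giving 5.

5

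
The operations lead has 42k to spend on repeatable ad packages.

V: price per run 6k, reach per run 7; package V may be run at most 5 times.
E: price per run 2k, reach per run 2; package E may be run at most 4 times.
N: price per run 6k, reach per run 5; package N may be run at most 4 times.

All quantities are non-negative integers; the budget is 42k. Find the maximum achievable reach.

V has the best ratio (7/6); taking only V gives at most 5×7 = 35 (stopped by the supply cap of 5).
Mixing does better — 5×V, 3×E, and 1×N: price 42 ≤ 42, reach 5·7 + 3·2 + 1·5 = 46.

46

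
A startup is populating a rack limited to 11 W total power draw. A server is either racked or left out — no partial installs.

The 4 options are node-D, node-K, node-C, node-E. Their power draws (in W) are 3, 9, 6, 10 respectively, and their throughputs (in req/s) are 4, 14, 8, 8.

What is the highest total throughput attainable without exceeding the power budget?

14

This is an integer program with binary decision variables.
node-D + node-C: power draw 3 + 6 = 9 ≤ 11, throughput 4 + 8 = 12.
node-K: power draw 9 ≤ 11, throughput 14.
Best is node-K with total throughput 14.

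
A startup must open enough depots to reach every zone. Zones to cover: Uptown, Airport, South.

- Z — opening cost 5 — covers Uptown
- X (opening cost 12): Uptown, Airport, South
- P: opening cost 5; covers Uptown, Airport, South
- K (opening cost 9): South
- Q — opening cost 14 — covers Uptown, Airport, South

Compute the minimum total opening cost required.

5

This is an integer covering problem.
P alone covers Uptown, Airport, South — every zone.
Total opening cost: 5.
No cover costs less than 5.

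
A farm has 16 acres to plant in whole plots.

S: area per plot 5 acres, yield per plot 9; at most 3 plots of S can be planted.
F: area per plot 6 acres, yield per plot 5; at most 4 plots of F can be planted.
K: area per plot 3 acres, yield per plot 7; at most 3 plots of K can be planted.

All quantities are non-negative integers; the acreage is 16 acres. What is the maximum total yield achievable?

32

2×S and 2×K: area 16 ≤ 16, yield 2·9 + 2·7 = 32.
1×S and 3×K: area 14 ≤ 16, yield 1·9 + 3·7 = 30.
Best is 32.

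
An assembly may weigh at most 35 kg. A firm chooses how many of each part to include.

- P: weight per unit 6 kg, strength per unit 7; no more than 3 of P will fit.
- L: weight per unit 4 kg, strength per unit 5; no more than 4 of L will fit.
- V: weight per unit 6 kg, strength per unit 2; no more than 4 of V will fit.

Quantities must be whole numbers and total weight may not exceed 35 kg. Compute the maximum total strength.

L has the best ratio (5/4); taking only L gives at most 4×5 = 20 (stopped by the supply cap of 4).
Mixing does better — 3×P and 4×L: weight 34 ≤ 35, strength 3·7 + 4·5 = 41.

41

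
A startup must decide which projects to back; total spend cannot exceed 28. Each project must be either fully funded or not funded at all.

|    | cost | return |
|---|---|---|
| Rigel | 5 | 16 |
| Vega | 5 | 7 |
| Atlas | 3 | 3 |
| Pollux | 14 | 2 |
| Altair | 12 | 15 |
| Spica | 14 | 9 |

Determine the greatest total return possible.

Rigel + Vega + Atlas + Altair: cost 5 + 5 + 3 + 12 = 25 ≤ 28, return 16 + 7 + 3 + 15 = 41.
Rigel + Vega + Altair: cost 5 + 5 + 12 = 22 ≤ 28, return 16 + 7 + 15 = 38.
Best is Rigel, Vega, Atlas, and Altair with total return 41.

41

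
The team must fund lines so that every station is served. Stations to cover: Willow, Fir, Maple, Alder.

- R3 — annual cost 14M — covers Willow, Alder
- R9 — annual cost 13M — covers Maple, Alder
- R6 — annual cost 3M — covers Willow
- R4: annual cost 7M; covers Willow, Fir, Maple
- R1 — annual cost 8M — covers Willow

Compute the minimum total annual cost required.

This is an integer covering problem.
Choose R9 and R4: together they cover Willow, Fir, Maple, Alder — every station.
Total annual cost: 13 + 7 = 20.
No cover costs less than 20.

20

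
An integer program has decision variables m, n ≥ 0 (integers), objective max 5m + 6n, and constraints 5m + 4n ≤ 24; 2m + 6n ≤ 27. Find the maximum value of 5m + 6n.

(m,n)=(1,4): 5·1+4·4=21≤24, 2·1+6·4=26≤27, objective 29.
(m,n)=(2,3): 5·2+4·3=22≤24, 2·2+6·3=22≤27, objective 28.
(m,n)=(0,4): 5·0+4·4=16≤24, 2·0+6·4=24≤27, objective 24.
The best lattice point is (1,4), giving 29.

29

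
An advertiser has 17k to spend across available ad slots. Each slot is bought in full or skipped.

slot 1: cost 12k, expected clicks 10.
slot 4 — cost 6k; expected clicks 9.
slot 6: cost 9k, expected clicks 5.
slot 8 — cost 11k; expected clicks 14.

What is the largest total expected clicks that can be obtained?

slot 4 + slot 8: cost 6 + 11 = 17 ≤ 17, expected clicks 9 + 14 = 23.
slot 4 + slot 6: cost 6 + 9 = 15 ≤ 17, expected clicks 9 + 5 = 14.
slot 8: cost 11 ≤ 17, expected clicks 14.
Best is slot 4 and slot 8 with total expected clicks 23.

23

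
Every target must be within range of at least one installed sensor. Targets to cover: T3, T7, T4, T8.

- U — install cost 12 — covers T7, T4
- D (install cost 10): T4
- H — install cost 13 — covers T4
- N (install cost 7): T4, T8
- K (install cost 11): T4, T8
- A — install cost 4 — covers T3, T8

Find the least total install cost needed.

Choose U and A: together they cover T3, T7, T4, T8 — every target.
Total install cost: 12 + 4 = 16.
No cover costs less than 16.

16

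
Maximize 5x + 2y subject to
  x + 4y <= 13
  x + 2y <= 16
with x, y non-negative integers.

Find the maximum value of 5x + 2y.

65

(x,y)=(13,0) is feasible, giving 65.
(x,y)=(12,0) is feasible, giving 60.
No feasible integer point exceeds 65.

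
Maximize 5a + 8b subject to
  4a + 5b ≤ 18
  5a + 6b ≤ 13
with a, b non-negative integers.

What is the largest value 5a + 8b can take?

16

The continuous relaxation peaks at (0, 2.17) with value 17.33; rounding to a feasible lattice point costs some objective.
(a,b)=(0,2): 4·0+5·2=10≤18, 5·0+6·2=12≤13, objective 16.
(a,b)=(1,1): 4·1+5·1=9≤18, 5·1+6·1=11≤13, objective 13.
(a,b)=(0,1): 4·0+5·1=5≤18, 5·0+6·1=6≤13, objective 8.
The best lattice point is (0,2), giving 16.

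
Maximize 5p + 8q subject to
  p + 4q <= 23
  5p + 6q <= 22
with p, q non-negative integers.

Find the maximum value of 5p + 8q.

The continuous relaxation peaks at (0, 3.67) with value 29.33; rounding to a feasible lattice point costs some objective.
(p,q)=(2,2): 1·2+4·2=10≤23, 5·2+6·2=22≤22, objective 26.
(p,q)=(0,3): 1·0+4·3=12≤23, 5·0+6·3=18≤22, objective 24.
(p,q)=(3,1): 1·3+4·1=7≤23, 5·3+6·1=21≤22, objective 23.
Maximum is 26 at (p,q)=(2,2).

26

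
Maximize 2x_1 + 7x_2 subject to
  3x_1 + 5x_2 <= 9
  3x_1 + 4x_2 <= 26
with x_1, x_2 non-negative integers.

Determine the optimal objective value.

9

Relaxing integrality, the LP optimum is 12.60 at (x_1,x_2) = (0, 1.8), which is not an integer point.
(x_1,x_2)=(1,1): 3·1+5·1=8≤9, 3·1+4·1=7≤26, objective 9.
(x_1,x_2)=(0,1): 3·0+5·1=5≤9, 3·0+4·1=4≤26, objective 7.
(x_1,x_2)=(2,0): 3·2+5·0=6≤9, 3·2+4·0=6≤26, objective 4.
(x_1,x_2)=(1,0): 3·1+5·0=3≤9, 3·1+4·0=3≤26, objective 2.
No feasible integer point exceeds 9.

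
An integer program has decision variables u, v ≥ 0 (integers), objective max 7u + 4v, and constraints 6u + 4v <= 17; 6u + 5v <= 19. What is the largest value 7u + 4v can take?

(u,v)=(2,1) is feasible, giving 18.
(u,v)=(1,2) is feasible, giving 15.
(u,v)=(2,0) is feasible, giving 14.
(u,v)=(1,1) is feasible, giving 11.
No feasible integer point exceeds 18.

18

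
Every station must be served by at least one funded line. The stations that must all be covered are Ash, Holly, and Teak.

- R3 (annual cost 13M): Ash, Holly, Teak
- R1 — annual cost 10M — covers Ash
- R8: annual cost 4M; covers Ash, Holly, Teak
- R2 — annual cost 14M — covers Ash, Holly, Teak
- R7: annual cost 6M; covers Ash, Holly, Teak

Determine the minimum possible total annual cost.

R8 alone covers Ash, Holly, Teak — every station.
Total annual cost: 4.
No cover costs less than 4.

4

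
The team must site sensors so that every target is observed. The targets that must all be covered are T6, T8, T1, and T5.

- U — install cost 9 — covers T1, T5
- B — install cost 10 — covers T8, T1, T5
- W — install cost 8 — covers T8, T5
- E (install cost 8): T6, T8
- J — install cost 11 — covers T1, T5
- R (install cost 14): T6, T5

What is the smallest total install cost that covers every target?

17

The greedy cost-per-new-target heuristic would pick B and E for 18, but a cheaper cover exists.
Choose U and E: together they cover T6, T8, T1, T5 — every target.
Total install cost: 9 + 8 = 17.
No cover costs less than 17.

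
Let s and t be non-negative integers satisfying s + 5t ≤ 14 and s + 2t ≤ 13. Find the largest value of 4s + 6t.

(s,t)=(13,0): 1·13+5·0=13≤14, 1·13+2·0=13≤13, objective 52.
(s,t)=(12,0): 1·12+5·0=12≤14, 1·12+2·0=12≤13, objective 48.
Maximum is 52 at (s,t)=(13,0).

52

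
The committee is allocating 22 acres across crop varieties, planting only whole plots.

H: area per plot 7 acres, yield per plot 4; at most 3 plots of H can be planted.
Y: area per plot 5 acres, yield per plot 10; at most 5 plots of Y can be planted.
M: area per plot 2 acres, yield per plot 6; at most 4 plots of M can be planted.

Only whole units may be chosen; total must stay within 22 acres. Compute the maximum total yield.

48

M has the best ratio (6/2); taking only M gives at most 4×6 = 24 (stopped by the supply cap of 4).
Mixing does better — 3×Y and 3×M: area 21 ≤ 22, yield 3·10 + 3·6 = 48.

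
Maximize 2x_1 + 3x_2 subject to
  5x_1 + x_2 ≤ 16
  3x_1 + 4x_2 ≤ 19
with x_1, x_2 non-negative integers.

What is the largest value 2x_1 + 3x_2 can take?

The continuous relaxation peaks at (0, 4.75) with value 14.25; rounding to a feasible lattice point costs some objective.
(x_1,x_2)=(1,4) is feasible, giving 14.
(x_1,x_2)=(2,3) is feasible, giving 13.
(x_1,x_2)=(0,4) is feasible, giving 12.
The best lattice point is (1,4), giving 14.

14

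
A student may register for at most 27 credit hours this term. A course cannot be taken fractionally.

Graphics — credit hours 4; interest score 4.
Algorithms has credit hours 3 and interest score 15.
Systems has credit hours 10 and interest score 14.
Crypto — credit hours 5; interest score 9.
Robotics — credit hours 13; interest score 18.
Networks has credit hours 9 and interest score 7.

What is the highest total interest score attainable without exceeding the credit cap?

47

Allowing fractional choices, the relaxed optimum would be about 50.5, but courses are indivisible.
Graphics + Algorithms + Crypto + Robotics: credit hours 4 + 3 + 5 + 13 = 25 ≤ 27, interest score 4 + 15 + 9 + 18 = 46.
Algorithms + Systems + Crypto + Networks: credit hours 3 + 10 + 5 + 9 = 27 ≤ 27, interest score 15 + 14 + 9 + 7 = 45.
Algorithms + Systems + Robotics: credit hours 3 + 10 + 13 = 26 ≤ 27, interest score 15 + 14 + 18 = 47.
Best is Algorithms, Systems, and Robotics with total interest score 47.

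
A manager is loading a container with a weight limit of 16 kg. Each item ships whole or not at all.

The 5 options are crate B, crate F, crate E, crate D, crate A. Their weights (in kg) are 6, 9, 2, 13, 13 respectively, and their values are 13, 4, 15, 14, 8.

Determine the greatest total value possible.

Allowing fractional choices, the relaxed optimum would be about 36.6, but items are indivisible.
crate E + crate A: weight 2 + 13 = 15 ≤ 16, value 15 + 8 = 23.
crate B + crate E: weight 6 + 2 = 8 ≤ 16, value 13 + 15 = 28.
crate E + crate D: weight 2 + 13 = 15 ≤ 16, value 15 + 14 = 29.
Best is crate E and crate D with total value 29.

29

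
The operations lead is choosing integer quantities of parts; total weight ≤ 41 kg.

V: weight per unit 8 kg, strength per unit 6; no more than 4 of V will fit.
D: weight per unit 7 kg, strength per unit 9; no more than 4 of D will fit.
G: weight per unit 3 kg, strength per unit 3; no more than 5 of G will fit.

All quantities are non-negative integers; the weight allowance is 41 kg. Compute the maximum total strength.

48

D has the best ratio (9/7); taking only D gives at most 4×9 = 36 (stopped by the supply cap of 4).
Mixing does better — 4×D and 4×G: weight 40 ≤ 41, strength 4·9 + 4·3 = 48.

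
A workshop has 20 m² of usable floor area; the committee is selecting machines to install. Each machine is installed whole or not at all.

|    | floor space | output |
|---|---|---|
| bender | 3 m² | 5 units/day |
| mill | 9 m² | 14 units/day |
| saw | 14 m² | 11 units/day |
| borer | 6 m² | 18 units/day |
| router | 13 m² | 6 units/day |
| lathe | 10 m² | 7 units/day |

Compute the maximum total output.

37

bender + mill + borer: floor space 3 + 9 + 6 = 18 ≤ 20, output 5 + 14 + 18 = 37.
mill + borer: floor space 9 + 6 = 15 ≤ 20, output 14 + 18 = 32.
Best is bender, mill, and borer with total output 37.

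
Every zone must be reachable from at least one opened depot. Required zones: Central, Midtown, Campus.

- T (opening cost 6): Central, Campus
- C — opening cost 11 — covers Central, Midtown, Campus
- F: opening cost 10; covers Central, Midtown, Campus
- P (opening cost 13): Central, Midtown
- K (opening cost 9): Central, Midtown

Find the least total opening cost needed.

The greedy cost-per-new-zone heuristic would pick T and K for 15, but a cheaper cover exists.
F alone covers Central, Midtown, Campus — every zone.
Total opening cost: 10.
No cover costs less than 10.

10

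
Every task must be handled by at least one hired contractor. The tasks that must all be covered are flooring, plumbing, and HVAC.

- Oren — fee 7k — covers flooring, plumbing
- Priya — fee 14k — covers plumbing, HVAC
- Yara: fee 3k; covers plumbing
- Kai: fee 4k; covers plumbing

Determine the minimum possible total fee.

21

The greedy cost-per-new-task heuristic would pick Yara, Oren, and Priya for 24, but a cheaper cover exists.
Choose Oren and Priya: together they cover flooring, plumbing, HVAC — every task.
Total fee: 7 + 14 = 21.
No cover costs less than 21.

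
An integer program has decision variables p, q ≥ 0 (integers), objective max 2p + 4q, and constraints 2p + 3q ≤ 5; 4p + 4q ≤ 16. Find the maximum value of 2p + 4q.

6

(p,q)=(1,1): 2·1+3·1=5≤5, 4·1+4·1=8≤16, objective 6.
(p,q)=(0,1): 2·0+3·1=3≤5, 4·0+4·1=4≤16, objective 4.
(p,q)=(2,0): 2·2+3·0=4≤5, 4·2+4·0=8≤16, objective 4.
Maximum is 6 at (p,q)=(1,1).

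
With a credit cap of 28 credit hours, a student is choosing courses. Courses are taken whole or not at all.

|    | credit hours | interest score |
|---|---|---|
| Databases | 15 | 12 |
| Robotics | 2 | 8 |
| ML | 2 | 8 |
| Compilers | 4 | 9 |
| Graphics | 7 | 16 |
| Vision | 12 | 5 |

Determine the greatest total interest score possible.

Databases + Robotics + Compilers + Graphics: credit hours 15 + 2 + 4 + 7 = 28 ≤ 28, interest score 12 + 8 + 9 + 16 = 45.
Databases + ML + Compilers + Graphics: credit hours 15 + 2 + 4 + 7 = 28 ≤ 28, interest score 12 + 8 + 9 + 16 = 45.
Robotics + ML + Compilers + Graphics + Vision: credit hours 2 + 2 + 4 + 7 + 12 = 27 ≤ 28, interest score 8 + 8 + 9 + 16 + 5 = 46.
Best is Robotics, ML, Compilers, Graphics, and Vision with total interest score 46.

46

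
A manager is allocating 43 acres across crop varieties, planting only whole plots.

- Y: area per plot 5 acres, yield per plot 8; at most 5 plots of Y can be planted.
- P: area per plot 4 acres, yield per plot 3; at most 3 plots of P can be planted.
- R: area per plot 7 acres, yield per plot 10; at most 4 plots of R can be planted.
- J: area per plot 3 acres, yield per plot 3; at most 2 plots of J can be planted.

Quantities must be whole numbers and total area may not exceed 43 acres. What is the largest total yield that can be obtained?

64

Take 3×Y and 4×R: area 43 ≤ 43, yield 3·8 + 4·10 = 64.
No other integer combination yields more.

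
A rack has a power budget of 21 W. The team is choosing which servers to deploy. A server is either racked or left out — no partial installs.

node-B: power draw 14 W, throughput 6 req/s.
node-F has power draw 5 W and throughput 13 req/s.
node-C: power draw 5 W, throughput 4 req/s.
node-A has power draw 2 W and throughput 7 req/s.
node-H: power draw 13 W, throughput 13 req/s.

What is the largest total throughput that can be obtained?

33

This is an integer program with binary decision variables.
node-F + node-A + node-H: power draw 5 + 2 + 13 = 20 ≤ 21, throughput 13 + 7 + 13 = 33.
node-F + node-H: power draw 5 + 13 = 18 ≤ 21, throughput 13 + 13 = 26.
Best is node-F, node-A, and node-H with total throughput 33.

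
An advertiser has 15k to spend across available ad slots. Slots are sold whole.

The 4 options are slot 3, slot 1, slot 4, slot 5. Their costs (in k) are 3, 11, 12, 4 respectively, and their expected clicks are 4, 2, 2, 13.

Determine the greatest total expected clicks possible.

17

slot 1 + slot 5: cost 11 + 4 = 15 ≤ 15, expected clicks 2 + 13 = 15.
slot 5: cost 4 ≤ 15, expected clicks 13.
slot 3 + slot 5: cost 3 + 4 = 7 ≤ 15, expected clicks 4 + 13 = 17.
Best is slot 3 and slot 5 with total expected clicks 17.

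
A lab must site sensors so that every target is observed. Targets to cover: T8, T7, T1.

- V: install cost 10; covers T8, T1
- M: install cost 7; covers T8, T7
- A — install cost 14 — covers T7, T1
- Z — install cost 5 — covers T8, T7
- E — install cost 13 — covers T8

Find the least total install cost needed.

15

Choose V and Z: together they cover T8, T7, T1 — every target.
Total install cost: 10 + 5 = 15.
No cover costs less than 15.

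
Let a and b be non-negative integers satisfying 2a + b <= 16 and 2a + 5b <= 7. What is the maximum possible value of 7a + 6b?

Relaxing integrality, the LP optimum is 24.50 at (a,b) = (3.5, 0), which is not an integer point.
(a,b)=(3,0): 2·3+1·0=6≤16, 2·3+5·0=6≤7, objective 21.
(a,b)=(2,0): 2·2+1·0=4≤16, 2·2+5·0=4≤7, objective 14.
No feasible integer point exceeds 21.

21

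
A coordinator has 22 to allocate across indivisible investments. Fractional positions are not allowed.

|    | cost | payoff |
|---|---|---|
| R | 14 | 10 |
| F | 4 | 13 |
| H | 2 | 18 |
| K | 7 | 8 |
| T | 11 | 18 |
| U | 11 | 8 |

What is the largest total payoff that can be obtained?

Allowing fractional choices, the relaxed optimum would be about 54.7, but investments are indivisible.
R + F + H: cost 14 + 4 + 2 = 20 ≤ 22, payoff 10 + 13 + 18 = 41.
H + K + T: cost 2 + 7 + 11 = 20 ≤ 22, payoff 18 + 8 + 18 = 44.
F + H + T: cost 4 + 2 + 11 = 17 ≤ 22, payoff 13 + 18 + 18 = 49.
Best is F, H, and T with total payoff 49.

49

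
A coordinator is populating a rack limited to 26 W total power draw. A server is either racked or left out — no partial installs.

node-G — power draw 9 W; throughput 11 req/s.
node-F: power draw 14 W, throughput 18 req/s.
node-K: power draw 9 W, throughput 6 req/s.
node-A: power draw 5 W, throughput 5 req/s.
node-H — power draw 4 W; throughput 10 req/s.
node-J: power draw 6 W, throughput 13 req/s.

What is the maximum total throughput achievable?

41

Take node-F, node-H, and node-J: power draw 14 + 4 + 6 = 24 ≤ 26, throughput 18 + 10 + 13 = 41.
No other feasible combination does better.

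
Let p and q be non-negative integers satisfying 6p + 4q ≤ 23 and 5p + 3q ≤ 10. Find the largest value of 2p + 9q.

The continuous relaxation peaks at (0, 3.33) with value 30.00; rounding to a feasible lattice point costs some objective.
(p,q)=(0,3): 6·0+4·3=12≤23, 5·0+3·3=9≤10, objective 27.
(p,q)=(0,2): 6·0+4·2=8≤23, 5·0+3·2=6≤10, objective 18.
Maximum is 27 at (p,q)=(0,3).

27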